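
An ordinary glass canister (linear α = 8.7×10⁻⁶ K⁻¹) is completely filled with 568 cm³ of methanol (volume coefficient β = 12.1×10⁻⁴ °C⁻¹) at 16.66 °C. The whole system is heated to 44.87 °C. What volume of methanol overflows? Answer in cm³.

19.0 cm³

The canister also expands: β_container ≈ 3α = 2.61×10⁻⁵ /K
Net overflow = V₀(β_liq − 3α_cont)ΔT
β − 3α = 1.21×10⁻³ − 2.61×10⁻⁵ = 1.1839×10⁻³ /K; ΔT = 28.21 K
ΔV = 568 × 1.1839×10⁻³ × 28.21 = 19.0 cm³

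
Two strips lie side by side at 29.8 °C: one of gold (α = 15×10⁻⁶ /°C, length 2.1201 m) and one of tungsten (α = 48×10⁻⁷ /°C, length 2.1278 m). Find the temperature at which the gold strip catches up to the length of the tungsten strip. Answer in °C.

T = 386.5 °C

Equal length when α₁L₁ΔT − α₂L₂ΔT = L₂ − L₁ = 7.70×10⁻³ m
α₁L₁ = 3.18015×10⁻⁵, α₂L₂ = 1.021344×10⁻⁵ → Δ(αL) = 2.158806×10⁻⁵ m/K
ΔT = 7.70×10⁻³ / 2.158806×10⁻⁵ = 356.679 K, so T = 29.8 + 356.679 = 386.479 °C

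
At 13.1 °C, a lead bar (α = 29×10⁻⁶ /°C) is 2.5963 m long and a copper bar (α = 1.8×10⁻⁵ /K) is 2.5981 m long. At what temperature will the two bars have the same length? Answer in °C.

T = 76.20 °C

Equal length when α₁L₁ΔT − α₂L₂ΔT = L₂ − L₁ = 1.80×10⁻³ m
α₁L₁ = 7.52927×10⁻⁵, α₂L₂ = 4.67658×10⁻⁵ → Δ(αL) = 2.85269×10⁻⁵ m/K
ΔT = 1.80×10⁻³ / 2.85269×10⁻⁵ = 63.0983 K, so T = 13.1 + 63.0983 = 76.1983 °C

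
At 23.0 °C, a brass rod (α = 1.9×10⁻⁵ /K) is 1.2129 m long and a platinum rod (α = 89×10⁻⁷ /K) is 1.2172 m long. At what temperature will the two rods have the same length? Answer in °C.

T = 375.1 °C

L₁(1 + α₁ΔT) = L₂(1 + α₂ΔT) ⇒ ΔT = (L₂ − L₁)/(α₁L₁ − α₂L₂)
L₂ − L₁ = 1.2172 − 1.2129 = 4.30×10⁻³ m
α₁L₁ − α₂L₂ = 1.9×10⁻⁵×1.2129 − 89×10⁻⁷×1.2172 = 1.221202×10⁻⁵ m/K
ΔT = 4.30×10⁻³ / 1.221202×10⁻⁵ = 352.112 K
T = 23.0 + 352.112 = 375.112 °C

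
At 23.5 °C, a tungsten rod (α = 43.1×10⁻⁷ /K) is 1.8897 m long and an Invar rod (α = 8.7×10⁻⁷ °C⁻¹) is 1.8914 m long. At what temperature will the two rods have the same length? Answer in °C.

L₁(1 + α₁ΔT) = L₂(1 + α₂ΔT) ⇒ ΔT = (L₂ − L₁)/(α₁L₁ − α₂L₂)
L₂ − L₁ = 1.8914 − 1.8897 = 1.70×10⁻³ m
α₁L₁ − α₂L₂ = 43.1×10⁻⁷×1.8897 − 8.7×10⁻⁷×1.8914 = 6.499089×10⁻⁶ m/K
ΔT = 1.70×10⁻³ / 6.499089×10⁻⁶ = 261.575 K
T = 23.5 + 261.575 = 285.075 °C

T = 285.1 °C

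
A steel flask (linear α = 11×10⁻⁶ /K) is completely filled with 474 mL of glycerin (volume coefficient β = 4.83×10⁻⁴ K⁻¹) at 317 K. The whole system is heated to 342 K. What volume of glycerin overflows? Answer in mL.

5.33 mL

The flask also expands: β_container ≈ 3α = 3.3×10⁻⁵ /K
Net overflow = V₀(β_liq − 3α_cont)ΔT
β − 3α = 4.83×10⁻⁴ − 3.3×10⁻⁵ = 4.50×10⁻⁴ /K; ΔT = 25 K
ΔV = 474 × 4.50×10⁻⁴ × 25 = 5.33 mL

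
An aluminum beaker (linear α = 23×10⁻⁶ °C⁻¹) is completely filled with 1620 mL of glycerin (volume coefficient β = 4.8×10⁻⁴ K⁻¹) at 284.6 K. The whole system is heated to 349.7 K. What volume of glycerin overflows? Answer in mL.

The beaker also expands: β_container ≈ 3α = 6.9×10⁻⁵ /K
Net overflow = V₀(β_liq − 3α_cont)ΔT
β − 3α = 4.80×10⁻⁴ − 6.9×10⁻⁵ = 4.11×10⁻⁴ /K; ΔT = 65.1 K
ΔV = 1620 × 4.11×10⁻⁴ × 65.1 = 43.3 mL

43.3 mL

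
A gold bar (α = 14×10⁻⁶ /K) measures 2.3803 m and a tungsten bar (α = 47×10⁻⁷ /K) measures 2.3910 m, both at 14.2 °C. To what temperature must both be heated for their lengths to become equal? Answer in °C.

L₁(1 + α₁ΔT) = L₂(1 + α₂ΔT) ⇒ ΔT = (L₂ − L₁)/(α₁L₁ − α₂L₂)
L₂ − L₁ = 2.3910 − 2.3803 = 1.07×10⁻² m
α₁L₁ − α₂L₂ = 14×10⁻⁶×2.3803 − 47×10⁻⁷×2.3910 = 2.20865×10⁻⁵ m/K
ΔT = 1.07×10⁻² / 2.20865×10⁻⁵ = 484.459 K
T = 14.2 + 484.459 = 498.659 °C

T = 498.7 °C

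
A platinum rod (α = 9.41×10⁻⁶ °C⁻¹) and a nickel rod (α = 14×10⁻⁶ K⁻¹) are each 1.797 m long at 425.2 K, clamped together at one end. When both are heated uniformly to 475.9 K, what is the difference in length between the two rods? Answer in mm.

0.418 mm

ΔT = 50.7 K
platinum: ΔL = 9.41×10⁻⁶ × 1.797 m × 50.7 = 8.5733×10⁻⁴ m = 0.85733 mm
nickel: ΔL = 14×10⁻⁶ × 1.797 m × 50.7 = 1.2755×10⁻³ m = 1.2755 mm
difference = 1.2755 − 0.85733 = 0.41817 mm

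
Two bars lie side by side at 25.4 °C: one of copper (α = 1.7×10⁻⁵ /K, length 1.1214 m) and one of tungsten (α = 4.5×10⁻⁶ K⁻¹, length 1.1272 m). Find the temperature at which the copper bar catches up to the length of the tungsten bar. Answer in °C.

L₁(1 + α₁ΔT) = L₂(1 + α₂ΔT) ⇒ ΔT = (L₂ − L₁)/(α₁L₁ − α₂L₂)
L₂ − L₁ = 1.1272 − 1.1214 = 5.80×10⁻³ m
α₁L₁ − α₂L₂ = 1.7×10⁻⁵×1.1214 − 4.5×10⁻⁶×1.1272 = 1.39914×10⁻⁵ m/K
ΔT = 5.80×10⁻³ / 1.39914×10⁻⁵ = 414.540 K
T = 25.4 + 414.540 = 439.940 °C

T = 439.9 °C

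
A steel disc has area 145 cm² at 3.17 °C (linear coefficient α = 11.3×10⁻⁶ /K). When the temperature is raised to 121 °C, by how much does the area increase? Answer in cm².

Area coefficient ≈ 2α; |ΔT| = 117.83 K
ΔA = 2αA₀ΔT = 2(11.3×10⁻⁶)(145)(117.83) = 0.386 cm²

ΔA = 0.386 cm²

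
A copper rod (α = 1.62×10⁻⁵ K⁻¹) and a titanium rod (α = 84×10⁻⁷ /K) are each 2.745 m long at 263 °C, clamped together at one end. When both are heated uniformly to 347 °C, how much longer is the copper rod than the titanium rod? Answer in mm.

1.80 mm

ΔT = 84 K
copper: ΔL = 1.62×10⁻⁵ × 2.745 m × 84 = 3.7354×10⁻³ m = 3.7354 mm
titanium: ΔL = 84×10⁻⁷ × 2.745 m × 84 = 1.9369×10⁻³ m = 1.9369 mm
difference = 3.7354 − 1.9369 = 1.7985 mm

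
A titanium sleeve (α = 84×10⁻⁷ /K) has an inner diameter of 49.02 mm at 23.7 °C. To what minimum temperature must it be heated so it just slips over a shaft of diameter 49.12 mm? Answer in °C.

T = 267 °C

Required Δd = 49.12 − 49.02 = 0.10 mm
Δd = αd₀ΔT ⇒ ΔT = Δd/(αd₀) = 0.10 / (84×10⁻⁷ × 49.02) = 242.86 K
T_min = 23.7 + 242.86 = 266.56 °C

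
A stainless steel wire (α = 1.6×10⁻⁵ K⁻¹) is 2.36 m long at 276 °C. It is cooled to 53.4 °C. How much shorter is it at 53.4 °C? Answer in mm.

|ΔT| = |53.4 − 276| = 222.6 K
ΔL = αL₀ΔT = (1.6×10⁻⁵)(2.36)(222.6) = 8.41×10⁻³ m

ΔL = 8.41 mm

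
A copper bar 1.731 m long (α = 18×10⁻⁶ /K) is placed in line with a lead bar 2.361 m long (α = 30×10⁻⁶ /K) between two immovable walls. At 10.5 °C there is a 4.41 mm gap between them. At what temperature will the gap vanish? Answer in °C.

Gap closes when ΔL₁ + ΔL₂ = 4.41 mm = 4.41×10⁻³ m
(α₁L₁ + α₂L₂)ΔT = g
α₁L₁ + α₂L₂ = 18×10⁻⁶×1.731 + 30×10⁻⁶×2.361 = 1.01988×10⁻⁴ m/K
ΔT = 4.41×10⁻³ / 1.01988×10⁻⁴ = 43.240 K
T = 10.5 + 43.240 = 53.740 °C

T = 53.7 °C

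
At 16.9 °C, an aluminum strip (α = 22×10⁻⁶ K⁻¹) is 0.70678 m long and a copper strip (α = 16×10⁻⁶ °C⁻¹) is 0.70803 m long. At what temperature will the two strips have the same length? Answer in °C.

T = 313.1 °C

Equal length when α₁L₁ΔT − α₂L₂ΔT = L₂ − L₁ = 1.25×10⁻³ m
α₁L₁ = 1.554916×10⁻⁵, α₂L₂ = 1.132848×10⁻⁵ → Δ(αL) = 4.22068×10⁻⁶ m/K
ΔT = 1.25×10⁻³ / 4.22068×10⁻⁶ = 296.161 K, so T = 16.9 + 296.161 = 313.061 °C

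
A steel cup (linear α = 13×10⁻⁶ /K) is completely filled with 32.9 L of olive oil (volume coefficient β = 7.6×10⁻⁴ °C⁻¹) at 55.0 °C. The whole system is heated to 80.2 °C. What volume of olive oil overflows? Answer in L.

0.598 L

The cup also expands: β_container ≈ 3α = 3.9×10⁻⁵ /K
Net overflow = V₀(β_liq − 3α_cont)ΔT
β − 3α = 7.60×10⁻⁴ − 3.9×10⁻⁵ = 7.21×10⁻⁴ /K; ΔT = 25.2 K
ΔV = 32.9 × 7.21×10⁻⁴ × 25.2 = 0.598 L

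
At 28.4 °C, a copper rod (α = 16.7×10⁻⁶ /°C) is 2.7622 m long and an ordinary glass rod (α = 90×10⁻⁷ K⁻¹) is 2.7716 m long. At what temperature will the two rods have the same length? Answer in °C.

L₁(1 + α₁ΔT) = L₂(1 + α₂ΔT) ⇒ ΔT = (L₂ − L₁)/(α₁L₁ − α₂L₂)
L₂ − L₁ = 2.7716 − 2.7622 = 9.40×10⁻³ m
α₁L₁ − α₂L₂ = 16.7×10⁻⁶×2.7622 − 90×10⁻⁷×2.7716 = 2.118434×10⁻⁵ m/K
ΔT = 9.40×10⁻³ / 2.118434×10⁻⁵ = 443.724 K
T = 28.4 + 443.724 = 472.124 °C

T = 472.1 °C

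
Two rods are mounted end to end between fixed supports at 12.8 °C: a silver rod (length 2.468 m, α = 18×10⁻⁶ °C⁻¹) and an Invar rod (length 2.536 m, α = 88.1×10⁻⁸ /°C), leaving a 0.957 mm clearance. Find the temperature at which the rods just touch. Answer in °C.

T = 33.3 °C

α₁L₁ = 4.4424×10⁻⁵ m/K, α₂L₂ = 2.234216×10⁻⁶ m/K → total 4.6658216×10⁻⁵ m/K
ΔT = g/(α₁L₁+α₂L₂) = 9.57×10⁻⁴ / 4.6658216×10⁻⁵ = 20.511 K
T = 12.8 + 20.511 = 33.311 °C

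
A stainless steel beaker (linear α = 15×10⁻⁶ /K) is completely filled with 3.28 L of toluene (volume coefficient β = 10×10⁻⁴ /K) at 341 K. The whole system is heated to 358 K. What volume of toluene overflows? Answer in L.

The beaker also expands: β_container ≈ 3α = 4.5×10⁻⁵ /K
Net overflow = V₀(β_liq − 3α_cont)ΔT
β − 3α = 1.00×10⁻³ − 4.5×10⁻⁵ = 9.55×10⁻⁴ /K; ΔT = 17 K
ΔV = 3.28 × 9.55×10⁻⁴ × 17 = 0.0533 L

0.0533 L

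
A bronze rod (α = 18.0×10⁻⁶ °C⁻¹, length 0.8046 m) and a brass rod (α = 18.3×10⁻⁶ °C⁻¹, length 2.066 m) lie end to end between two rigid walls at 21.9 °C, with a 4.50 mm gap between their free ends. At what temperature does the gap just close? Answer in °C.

T = 108 °C

Gap closes when ΔL₁ + ΔL₂ = 4.50 mm = 4.50×10⁻³ m
(α₁L₁ + α₂L₂)ΔT = g
α₁L₁ + α₂L₂ = 18.0×10⁻⁶×0.8046 + 18.3×10⁻⁶×2.066 = 5.22906×10⁻⁵ m/K
ΔT = 4.50×10⁻³ / 5.22906×10⁻⁵ = 86.06 K
T = 21.9 + 86.06 = 107.96 °C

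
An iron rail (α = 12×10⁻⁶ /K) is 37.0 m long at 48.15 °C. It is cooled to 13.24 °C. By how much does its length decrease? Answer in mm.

ΔL = 15.5 mm

|ΔT| = |13.24 − 48.15| = 34.91 K
ΔL = αL₀ΔT = (12×10⁻⁶)(37.0)(34.91) = 1.55×10⁻² m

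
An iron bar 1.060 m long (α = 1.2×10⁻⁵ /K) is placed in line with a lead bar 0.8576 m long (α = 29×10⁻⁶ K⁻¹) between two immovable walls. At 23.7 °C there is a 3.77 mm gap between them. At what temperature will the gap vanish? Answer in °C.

Gap closes when ΔL₁ + ΔL₂ = 3.77 mm = 3.77×10⁻³ m
(α₁L₁ + α₂L₂)ΔT = g
α₁L₁ + α₂L₂ = 1.2×10⁻⁵×1.060 + 29×10⁻⁶×0.8576 = 3.75904×10⁻⁵ m/K
ΔT = 3.77×10⁻³ / 3.75904×10⁻⁵ = 100.29 K
T = 23.7 + 100.29 = 123.99 °C

T = 124 °C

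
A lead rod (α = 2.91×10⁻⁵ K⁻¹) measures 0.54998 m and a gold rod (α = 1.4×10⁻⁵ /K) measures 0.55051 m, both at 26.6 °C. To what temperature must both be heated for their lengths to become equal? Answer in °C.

L₁(1 + α₁ΔT) = L₂(1 + α₂ΔT) ⇒ ΔT = (L₂ − L₁)/(α₁L₁ − α₂L₂)
L₂ − L₁ = 0.55051 − 0.54998 = 5.30×10⁻⁴ m
α₁L₁ − α₂L₂ = 2.91×10⁻⁵×0.54998 − 1.4×10⁻⁵×0.55051 = 8.297278×10⁻⁶ m/K
ΔT = 5.30×10⁻⁴ / 8.297278×10⁻⁶ = 63.8764 K
T = 26.6 + 63.8764 = 90.4764 °C

T = 90.48 °C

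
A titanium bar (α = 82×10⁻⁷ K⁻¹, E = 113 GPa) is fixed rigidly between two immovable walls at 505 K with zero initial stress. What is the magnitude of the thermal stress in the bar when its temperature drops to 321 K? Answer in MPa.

σ = 170 MPa

Fully constrained: the free strain ε = αΔT is blocked, so σ = Eε = EαΔT.
|ΔT| = 184 K
σ = 113×10⁹ × 82×10⁻⁷ × 184 = 1.70×10⁸ Pa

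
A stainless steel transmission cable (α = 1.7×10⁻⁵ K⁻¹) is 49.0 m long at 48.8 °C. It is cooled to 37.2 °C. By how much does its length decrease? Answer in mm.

|ΔT| = |37.2 − 48.8| = 11.6 K
ΔL = αL₀ΔT = (1.7×10⁻⁵)(49.0)(11.6) = 9.66×10⁻³ m

ΔL = 9.66 mm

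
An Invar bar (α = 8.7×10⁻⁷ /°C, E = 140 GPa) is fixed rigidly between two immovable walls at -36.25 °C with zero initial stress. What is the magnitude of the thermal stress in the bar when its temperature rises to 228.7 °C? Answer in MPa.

Fully constrained: the free strain ε = αΔT is blocked, so σ = Eε = EαΔT.
|ΔT| = 264.95 K
σ = 140×10⁹ × 8.7×10⁻⁷ × 264.95 = 3.23×10⁷ Pa

σ = 32.3 MPa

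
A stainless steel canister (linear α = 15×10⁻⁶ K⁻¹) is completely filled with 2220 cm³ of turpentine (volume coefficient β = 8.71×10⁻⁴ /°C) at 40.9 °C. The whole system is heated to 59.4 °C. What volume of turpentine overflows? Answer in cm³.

The canister also expands: β_container ≈ 3α = 4.5×10⁻⁵ /K
Net overflow = V₀(β_liq − 3α_cont)ΔT
β − 3α = 8.71×10⁻⁴ − 4.5×10⁻⁵ = 8.26×10⁻⁴ /K; ΔT = 18.5 K
ΔV = 2220 × 8.26×10⁻⁴ × 18.5 = 33.9 cm³

33.9 cm³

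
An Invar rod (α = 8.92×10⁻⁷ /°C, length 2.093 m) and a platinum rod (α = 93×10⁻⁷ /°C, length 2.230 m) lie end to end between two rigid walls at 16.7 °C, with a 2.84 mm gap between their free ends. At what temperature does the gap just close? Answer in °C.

T = 142 °C

α₁L₁ = 1.866956×10⁻⁶ m/K, α₂L₂ = 2.0739×10⁻⁵ m/K → total 2.2605956×10⁻⁵ m/K
ΔT = g/(α₁L₁+α₂L₂) = 2.84×10⁻³ / 2.2605956×10⁻⁵ = 125.63 K
T = 16.7 + 125.63 = 142.33 °C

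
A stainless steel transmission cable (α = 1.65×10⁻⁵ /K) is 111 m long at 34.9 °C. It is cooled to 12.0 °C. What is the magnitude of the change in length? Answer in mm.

ΔL = 41.9 mm

|ΔT| = |12.0 − 34.9| = 22.9 K
ΔL = αL₀ΔT = (1.65×10⁻⁵)(111)(22.9) = 4.19×10⁻² m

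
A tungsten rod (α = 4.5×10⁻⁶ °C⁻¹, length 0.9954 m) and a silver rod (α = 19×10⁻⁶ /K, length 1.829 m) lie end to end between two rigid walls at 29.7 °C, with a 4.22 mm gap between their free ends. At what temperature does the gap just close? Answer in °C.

T = 137 °C

Gap closes when ΔL₁ + ΔL₂ = 4.22 mm = 4.22×10⁻³ m
(α₁L₁ + α₂L₂)ΔT = g
α₁L₁ + α₂L₂ = 4.5×10⁻⁶×0.9954 + 19×10⁻⁶×1.829 = 3.92303×10⁻⁵ m/K
ΔT = 4.22×10⁻³ / 3.92303×10⁻⁵ = 107.57 K
T = 29.7 + 107.57 = 137.27 °C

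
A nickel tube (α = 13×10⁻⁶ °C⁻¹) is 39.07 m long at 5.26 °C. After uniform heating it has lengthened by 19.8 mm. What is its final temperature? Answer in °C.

ΔL = αL₀ΔT ⇒ ΔT = ΔL / (αL₀)
ΔT = 19.8×10⁻³ m / (13×10⁻⁶ × 39.07 m) = 38.983 K
T = 5.26 + 38.983 = 44.243 °C

T = 44.2 °C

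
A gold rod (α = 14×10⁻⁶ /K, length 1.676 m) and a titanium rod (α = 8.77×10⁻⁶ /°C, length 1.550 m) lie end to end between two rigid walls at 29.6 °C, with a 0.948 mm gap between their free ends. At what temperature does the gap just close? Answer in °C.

T = 55.2 °C

Gap closes when ΔL₁ + ΔL₂ = 0.948 mm = 9.48×10⁻⁴ m
(α₁L₁ + α₂L₂)ΔT = g
α₁L₁ + α₂L₂ = 14×10⁻⁶×1.676 + 8.77×10⁻⁶×1.550 = 3.70575×10⁻⁵ m/K
ΔT = 9.48×10⁻⁴ / 3.70575×10⁻⁵ = 25.582 K
T = 29.6 + 25.582 = 55.182 °C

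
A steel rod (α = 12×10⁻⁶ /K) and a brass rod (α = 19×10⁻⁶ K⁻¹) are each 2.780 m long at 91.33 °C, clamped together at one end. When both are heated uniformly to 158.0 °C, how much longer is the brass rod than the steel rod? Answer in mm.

1.30 mm

ΔT = 66.67 K
steel: ΔL = 12×10⁻⁶ × 2.780 m × 66.67 = 2.2241×10⁻³ m = 2.2241 mm
brass: ΔL = 19×10⁻⁶ × 2.780 m × 66.67 = 3.5215×10⁻³ m = 3.5215 mm
difference = 3.5215 − 2.2241 = 1.2974 mm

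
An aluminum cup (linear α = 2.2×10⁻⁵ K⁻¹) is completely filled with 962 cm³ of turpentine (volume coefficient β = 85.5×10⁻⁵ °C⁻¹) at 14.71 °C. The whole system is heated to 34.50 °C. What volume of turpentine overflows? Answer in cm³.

15.0 cm³

The cup also expands: β_container ≈ 3α = 6.6×10⁻⁵ /K
Net overflow = V₀(β_liq − 3α_cont)ΔT
β − 3α = 8.55×10⁻⁴ − 6.6×10⁻⁵ = 7.89×10⁻⁴ /K; ΔT = 19.79 K
ΔV = 962 × 7.89×10⁻⁴ × 19.79 = 15.0 cm³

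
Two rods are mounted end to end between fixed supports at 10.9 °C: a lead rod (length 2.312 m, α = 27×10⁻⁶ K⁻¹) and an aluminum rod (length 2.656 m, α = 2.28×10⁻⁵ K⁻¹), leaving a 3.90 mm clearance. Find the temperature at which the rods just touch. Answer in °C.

T = 42.6 °C

Gap closes when ΔL₁ + ΔL₂ = 3.90 mm = 3.90×10⁻³ m
(α₁L₁ + α₂L₂)ΔT = g
α₁L₁ + α₂L₂ = 27×10⁻⁶×2.312 + 2.28×10⁻⁵×2.656 = 1.229808×10⁻⁴ m/K
ΔT = 3.90×10⁻³ / 1.229808×10⁻⁴ = 31.712 K
T = 10.9 + 31.712 = 42.612 °C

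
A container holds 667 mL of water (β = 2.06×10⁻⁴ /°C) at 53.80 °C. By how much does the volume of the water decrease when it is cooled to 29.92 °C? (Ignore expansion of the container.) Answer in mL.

|ΔT| = |29.92 − 53.80| = 23.88 K
ΔV = βV₀ΔT = (2.06×10⁻⁴)(667)(23.88) = 3.28 mL

ΔV = 3.28 mL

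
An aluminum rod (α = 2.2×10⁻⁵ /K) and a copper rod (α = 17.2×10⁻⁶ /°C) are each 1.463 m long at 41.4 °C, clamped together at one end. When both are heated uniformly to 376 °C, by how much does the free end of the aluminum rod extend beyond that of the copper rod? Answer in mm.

2.35 mm

ΔT = 334.6 K
aluminum: ΔL = 2.2×10⁻⁵ × 1.463 m × 334.6 = 1.0769×10⁻² m = 10.769 mm
copper: ΔL = 17.2×10⁻⁶ × 1.463 m × 334.6 = 8.4197×10⁻³ m = 8.4197 mm
difference = 10.769 − 8.4197 = 2.3493 mm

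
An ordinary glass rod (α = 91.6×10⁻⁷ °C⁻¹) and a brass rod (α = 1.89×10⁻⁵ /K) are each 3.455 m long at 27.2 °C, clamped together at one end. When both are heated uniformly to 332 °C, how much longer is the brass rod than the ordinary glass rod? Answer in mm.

10.3 mm

ΔT = 304.8 K
ordinary glass: ΔL = 91.6×10⁻⁷ × 3.455 m × 304.8 = 9.6462×10⁻³ m = 9.6462 mm
brass: ΔL = 1.89×10⁻⁵ × 3.455 m × 304.8 = 1.9903×10⁻² m = 19.903 mm
difference = 19.903 − 9.6462 = 10.2568 mm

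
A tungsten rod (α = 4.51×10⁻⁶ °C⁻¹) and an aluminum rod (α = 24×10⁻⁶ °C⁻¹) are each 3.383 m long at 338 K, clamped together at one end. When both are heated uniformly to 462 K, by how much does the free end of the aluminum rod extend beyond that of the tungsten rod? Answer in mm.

ΔT = 124 K
tungsten: ΔL = 4.51×10⁻⁶ × 3.383 m × 124 = 1.8919×10⁻³ m = 1.8919 mm
aluminum: ΔL = 24×10⁻⁶ × 3.383 m × 124 = 1.0068×10⁻² m = 10.068 mm
difference = 10.068 − 1.8919 = 8.1761 mm

8.18 mm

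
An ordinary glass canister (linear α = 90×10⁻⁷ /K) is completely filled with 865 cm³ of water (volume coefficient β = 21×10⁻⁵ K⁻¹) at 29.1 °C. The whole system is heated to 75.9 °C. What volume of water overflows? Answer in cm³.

7.41 cm³

The canister also expands: β_container ≈ 3α = 2.7×10⁻⁵ /K
Net overflow = V₀(β_liq − 3α_cont)ΔT
β − 3α = 2.10×10⁻⁴ − 2.7×10⁻⁵ = 1.83×10⁻⁴ /K; ΔT = 46.8 K
ΔV = 865 × 1.83×10⁻⁴ × 46.8 = 7.41 cm³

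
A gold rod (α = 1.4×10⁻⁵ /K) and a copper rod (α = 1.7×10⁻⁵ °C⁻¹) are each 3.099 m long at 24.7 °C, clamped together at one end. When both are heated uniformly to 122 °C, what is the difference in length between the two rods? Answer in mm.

0.905 mm

ΔT = 97.3 K
gold: ΔL = 1.4×10⁻⁵ × 3.099 m × 97.3 = 4.2215×10⁻³ m = 4.2215 mm
copper: ΔL = 1.7×10⁻⁵ × 3.099 m × 97.3 = 5.1261×10⁻³ m = 5.1261 mm
difference = 5.1261 − 4.2215 = 0.9046 mm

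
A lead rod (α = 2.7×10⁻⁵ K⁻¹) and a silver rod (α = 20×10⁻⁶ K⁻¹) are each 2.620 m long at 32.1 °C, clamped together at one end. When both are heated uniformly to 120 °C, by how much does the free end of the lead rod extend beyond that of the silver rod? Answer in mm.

ΔT = 87.9 K
lead: ΔL = 2.7×10⁻⁵ × 2.620 m × 87.9 = 6.2180×10⁻³ m = 6.2180 mm
silver: ΔL = 20×10⁻⁶ × 2.620 m × 87.9 = 4.6060×10⁻³ m = 4.6060 mm
difference = 6.2180 − 4.6060 = 1.612 mm

1.61 mm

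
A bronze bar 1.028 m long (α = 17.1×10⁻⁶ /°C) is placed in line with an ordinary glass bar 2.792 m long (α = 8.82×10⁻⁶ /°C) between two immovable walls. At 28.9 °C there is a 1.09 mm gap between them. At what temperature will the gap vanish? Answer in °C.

T = 54.7 °C

Gap closes when ΔL₁ + ΔL₂ = 1.09 mm = 1.09×10⁻³ m
(α₁L₁ + α₂L₂)ΔT = g
α₁L₁ + α₂L₂ = 17.1×10⁻⁶×1.028 + 8.82×10⁻⁶×2.792 = 4.220424×10⁻⁵ m/K
ΔT = 1.09×10⁻³ / 4.220424×10⁻⁵ = 25.827 K
T = 28.9 + 25.827 = 54.727 °C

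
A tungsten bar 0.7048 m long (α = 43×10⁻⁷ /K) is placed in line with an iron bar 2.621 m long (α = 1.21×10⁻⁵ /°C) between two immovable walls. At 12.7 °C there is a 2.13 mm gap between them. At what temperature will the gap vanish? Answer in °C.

T = 74.0 °C

α₁L₁ = 3.03064×10⁻⁶ m/K, α₂L₂ = 3.17141×10⁻⁵ m/K → total 3.474474×10⁻⁵ m/K
ΔT = g/(α₁L₁+α₂L₂) = 2.13×10⁻³ / 3.474474×10⁻⁵ = 61.304 K
T = 12.7 + 61.304 = 74.004 °C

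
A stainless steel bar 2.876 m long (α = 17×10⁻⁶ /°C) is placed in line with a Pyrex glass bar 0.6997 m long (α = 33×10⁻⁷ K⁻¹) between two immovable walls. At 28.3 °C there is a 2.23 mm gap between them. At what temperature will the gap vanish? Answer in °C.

Gap closes when ΔL₁ + ΔL₂ = 2.23 mm = 2.23×10⁻³ m
(α₁L₁ + α₂L₂)ΔT = g
α₁L₁ + α₂L₂ = 17×10⁻⁶×2.876 + 33×10⁻⁷×0.6997 = 5.120101×10⁻⁵ m/K
ΔT = 2.23×10⁻³ / 5.120101×10⁻⁵ = 43.554 K
T = 28.3 + 43.554 = 71.854 °C

T = 71.9 °C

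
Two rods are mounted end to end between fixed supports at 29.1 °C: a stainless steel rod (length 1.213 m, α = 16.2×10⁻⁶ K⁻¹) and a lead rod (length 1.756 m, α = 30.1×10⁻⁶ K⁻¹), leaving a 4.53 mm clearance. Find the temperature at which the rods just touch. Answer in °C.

T = 91.6 °C

α₁L₁ = 1.96506×10⁻⁵ m/K, α₂L₂ = 5.28556×10⁻⁵ m/K → total 7.25062×10⁻⁵ m/K
ΔT = g/(α₁L₁+α₂L₂) = 4.53×10⁻³ / 7.25062×10⁻⁵ = 62.477 K
T = 29.1 + 62.477 = 91.577 °C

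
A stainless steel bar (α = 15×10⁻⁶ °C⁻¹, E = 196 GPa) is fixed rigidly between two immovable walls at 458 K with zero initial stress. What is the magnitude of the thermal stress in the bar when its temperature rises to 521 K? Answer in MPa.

Fully constrained: the free strain ε = αΔT is blocked, so σ = Eε = EαΔT.
|ΔT| = 63 K
σ = 196×10⁹ × 15×10⁻⁶ × 63 = 1.85×10⁸ Pa

σ = 185 MPa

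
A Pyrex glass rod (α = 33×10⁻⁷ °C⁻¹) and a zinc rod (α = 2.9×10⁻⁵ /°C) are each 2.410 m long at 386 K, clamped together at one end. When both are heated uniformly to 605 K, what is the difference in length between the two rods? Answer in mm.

13.6 mm

ΔT = 219 K
Pyrex glass: ΔL = 33×10⁻⁷ × 2.410 m × 219 = 1.7417×10⁻³ m = 1.7417 mm
zinc: ΔL = 2.9×10⁻⁵ × 2.410 m × 219 = 1.5306×10⁻² m = 15.306 mm
difference = 15.306 − 1.7417 = 13.5643 mm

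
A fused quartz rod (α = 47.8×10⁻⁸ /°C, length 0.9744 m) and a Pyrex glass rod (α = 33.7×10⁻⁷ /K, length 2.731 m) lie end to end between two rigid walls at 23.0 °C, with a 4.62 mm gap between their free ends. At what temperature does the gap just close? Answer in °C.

T = 501 °C

α₁L₁ = 4.657632×10⁻⁷ m/K, α₂L₂ = 9.20347×10⁻⁶ m/K → total 9.6692332×10⁻⁶ m/K
ΔT = g/(α₁L₁+α₂L₂) = 4.62×10⁻³ / 9.6692332×10⁻⁶ = 477.80 K
T = 23.0 + 477.80 = 500.80 °C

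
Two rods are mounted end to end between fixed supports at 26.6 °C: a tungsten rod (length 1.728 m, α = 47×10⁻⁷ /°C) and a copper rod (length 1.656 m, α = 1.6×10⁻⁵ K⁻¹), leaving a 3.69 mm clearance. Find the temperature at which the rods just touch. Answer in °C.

Gap closes when ΔL₁ + ΔL₂ = 3.69 mm = 3.69×10⁻³ m
(α₁L₁ + α₂L₂)ΔT = g
α₁L₁ + α₂L₂ = 47×10⁻⁷×1.728 + 1.6×10⁻⁵×1.656 = 3.46176×10⁻⁵ m/K
ΔT = 3.69×10⁻³ / 3.46176×10⁻⁵ = 106.59 K
T = 26.6 + 106.59 = 133.19 °C

T = 133 °C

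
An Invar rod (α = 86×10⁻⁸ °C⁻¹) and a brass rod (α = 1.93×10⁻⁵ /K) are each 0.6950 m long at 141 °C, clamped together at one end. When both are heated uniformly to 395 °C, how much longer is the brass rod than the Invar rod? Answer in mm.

ΔT = 254 K
Invar: ΔL = 86×10⁻⁸ × 0.6950 m × 254 = 1.5182×10⁻⁴ m = 0.15182 mm
brass: ΔL = 1.93×10⁻⁵ × 0.6950 m × 254 = 3.4070×10⁻³ m = 3.4070 mm
difference = 3.4070 − 0.15182 = 3.25518 mm

3.26 mm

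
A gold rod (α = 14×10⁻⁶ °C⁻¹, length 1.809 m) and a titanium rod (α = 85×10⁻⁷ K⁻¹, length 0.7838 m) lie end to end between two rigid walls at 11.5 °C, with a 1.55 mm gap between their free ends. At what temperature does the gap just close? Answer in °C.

T = 60.0 °C

α₁L₁ = 2.5326×10⁻⁵ m/K, α₂L₂ = 6.6623×10⁻⁶ m/K → total 3.19883×10⁻⁵ m/K
ΔT = g/(α₁L₁+α₂L₂) = 1.55×10⁻³ / 3.19883×10⁻⁵ = 48.455 K
T = 11.5 + 48.455 = 59.955 °C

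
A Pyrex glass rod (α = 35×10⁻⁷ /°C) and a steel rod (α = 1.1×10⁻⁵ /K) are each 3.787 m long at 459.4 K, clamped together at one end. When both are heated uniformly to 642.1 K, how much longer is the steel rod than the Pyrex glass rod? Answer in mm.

ΔT = 182.7 K
Pyrex glass: ΔL = 35×10⁻⁷ × 3.787 m × 182.7 = 2.4216×10⁻³ m = 2.4216 mm
steel: ΔL = 1.1×10⁻⁵ × 3.787 m × 182.7 = 7.6107×10⁻³ m = 7.6107 mm
difference = 7.6107 − 2.4216 = 5.1891 mm

5.19 mm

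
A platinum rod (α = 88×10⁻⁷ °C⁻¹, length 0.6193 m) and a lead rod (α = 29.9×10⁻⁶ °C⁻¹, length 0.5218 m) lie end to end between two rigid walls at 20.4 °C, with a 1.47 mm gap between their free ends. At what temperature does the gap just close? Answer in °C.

Gap closes when ΔL₁ + ΔL₂ = 1.47 mm = 1.47×10⁻³ m
(α₁L₁ + α₂L₂)ΔT = g
α₁L₁ + α₂L₂ = 88×10⁻⁷×0.6193 + 29.9×10⁻⁶×0.5218 = 2.105166×10⁻⁵ m/K
ΔT = 1.47×10⁻³ / 2.105166×10⁻⁵ = 69.828 K
T = 20.4 + 69.828 = 90.228 °C

T = 90.2 °C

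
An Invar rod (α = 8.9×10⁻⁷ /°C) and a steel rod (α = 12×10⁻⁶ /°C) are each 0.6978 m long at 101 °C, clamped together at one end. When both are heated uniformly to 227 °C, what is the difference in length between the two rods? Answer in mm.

ΔT = 126 K
Invar: ΔL = 8.9×10⁻⁷ × 0.6978 m × 126 = 7.8251×10⁻⁵ m = 0.078251 mm
steel: ΔL = 12×10⁻⁶ × 0.6978 m × 126 = 1.0551×10⁻³ m = 1.0551 mm
difference = 1.0551 − 0.078251 = 0.976849 mm

0.977 mm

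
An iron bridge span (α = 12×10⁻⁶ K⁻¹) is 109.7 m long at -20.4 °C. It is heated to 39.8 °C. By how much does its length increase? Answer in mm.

|ΔT| = |39.8 − (-20.4)| = 60.2 K
ΔL = αL₀ΔT = (12×10⁻⁶)(109.7)(60.2) = 7.92×10⁻² m

ΔL = 79.2 mm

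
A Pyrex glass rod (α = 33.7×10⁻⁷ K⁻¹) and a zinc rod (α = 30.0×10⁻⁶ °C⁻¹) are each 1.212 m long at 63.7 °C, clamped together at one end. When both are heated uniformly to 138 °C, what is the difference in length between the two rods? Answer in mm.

ΔT = 74.3 K
Pyrex glass: ΔL = 33.7×10⁻⁷ × 1.212 m × 74.3 = 3.0347×10⁻⁴ m = 0.30347 mm
zinc: ΔL = 30.0×10⁻⁶ × 1.212 m × 74.3 = 2.7015×10⁻³ m = 2.7015 mm
difference = 2.7015 − 0.30347 = 2.39803 mm

2.40 mm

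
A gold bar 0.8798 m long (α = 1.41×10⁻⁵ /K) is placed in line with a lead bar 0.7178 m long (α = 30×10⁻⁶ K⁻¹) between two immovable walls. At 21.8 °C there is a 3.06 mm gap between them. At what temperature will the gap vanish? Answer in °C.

T = 112 °C

Gap closes when ΔL₁ + ΔL₂ = 3.06 mm = 3.06×10⁻³ m
(α₁L₁ + α₂L₂)ΔT = g
α₁L₁ + α₂L₂ = 1.41×10⁻⁵×0.8798 + 30×10⁻⁶×0.7178 = 3.393918×10⁻⁵ m/K
ΔT = 3.06×10⁻³ / 3.393918×10⁻⁵ = 90.16 K
T = 21.8 + 90.16 = 111.96 °C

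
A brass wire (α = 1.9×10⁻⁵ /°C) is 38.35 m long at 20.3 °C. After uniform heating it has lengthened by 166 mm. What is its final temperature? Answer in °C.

T = 248 °C

ΔL = αL₀ΔT ⇒ ΔT = ΔL / (αL₀)
ΔT = 166×10⁻³ m / (1.9×10⁻⁵ × 38.35 m) = 227.82 K
T = 20.3 + 227.82 = 248.12 °C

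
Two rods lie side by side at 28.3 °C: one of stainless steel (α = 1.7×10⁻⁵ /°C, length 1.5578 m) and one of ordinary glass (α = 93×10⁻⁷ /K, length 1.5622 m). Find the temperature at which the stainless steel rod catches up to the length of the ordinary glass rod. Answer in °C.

L₁(1 + α₁ΔT) = L₂(1 + α₂ΔT) ⇒ ΔT = (L₂ − L₁)/(α₁L₁ − α₂L₂)
L₂ − L₁ = 1.5622 − 1.5578 = 4.40×10⁻³ m
α₁L₁ − α₂L₂ = 1.7×10⁻⁵×1.5578 − 93×10⁻⁷×1.5622 = 1.195414×10⁻⁵ m/K
ΔT = 4.40×10⁻³ / 1.195414×10⁻⁵ = 368.073 K
T = 28.3 + 368.073 = 396.373 °C

T = 396.4 °C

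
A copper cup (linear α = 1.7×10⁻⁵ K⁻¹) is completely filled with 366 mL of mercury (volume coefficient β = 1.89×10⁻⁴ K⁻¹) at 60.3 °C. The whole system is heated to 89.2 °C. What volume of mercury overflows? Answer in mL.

The cup also expands: β_container ≈ 3α = 5.1×10⁻⁵ /K
Net overflow = V₀(β_liq − 3α_cont)ΔT
β − 3α = 1.89×10⁻⁴ − 5.1×10⁻⁵ = 1.38×10⁻⁴ /K; ΔT = 28.9 K
ΔV = 366 × 1.38×10⁻⁴ × 28.9 = 1.46 mL

1.46 mL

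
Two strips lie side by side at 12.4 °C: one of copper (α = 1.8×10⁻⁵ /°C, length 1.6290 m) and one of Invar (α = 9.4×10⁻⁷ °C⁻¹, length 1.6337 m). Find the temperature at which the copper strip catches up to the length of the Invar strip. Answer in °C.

Equal length when α₁L₁ΔT − α₂L₂ΔT = L₂ − L₁ = 4.70×10⁻³ m
α₁L₁ = 2.9322×10⁻⁵, α₂L₂ = 1.535678×10⁻⁶ → Δ(αL) = 2.7786322×10⁻⁵ m/K
ΔT = 4.70×10⁻³ / 2.7786322×10⁻⁵ = 169.148 K, so T = 12.4 + 169.148 = 181.548 °C

T = 181.5 °C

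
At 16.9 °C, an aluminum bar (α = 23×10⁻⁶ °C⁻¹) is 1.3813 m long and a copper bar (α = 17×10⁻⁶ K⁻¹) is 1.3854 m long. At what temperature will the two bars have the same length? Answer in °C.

T = 515.8 °C

L₁(1 + α₁ΔT) = L₂(1 + α₂ΔT) ⇒ ΔT = (L₂ − L₁)/(α₁L₁ − α₂L₂)
L₂ − L₁ = 1.3854 − 1.3813 = 4.10×10⁻³ m
α₁L₁ − α₂L₂ = 23×10⁻⁶×1.3813 − 17×10⁻⁶×1.3854 = 8.2181×10⁻⁶ m/K
ΔT = 4.10×10⁻³ / 8.2181×10⁻⁶ = 498.899 K
T = 16.9 + 498.899 = 515.799 °C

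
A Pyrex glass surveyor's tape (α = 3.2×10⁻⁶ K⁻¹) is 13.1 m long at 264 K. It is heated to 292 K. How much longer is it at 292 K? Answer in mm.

|ΔT| = |292 − 264| = 28 K
ΔL = αL₀ΔT = (3.2×10⁻⁶)(13.1)(28) = 1.17×10⁻³ m

ΔL = 1.17 mm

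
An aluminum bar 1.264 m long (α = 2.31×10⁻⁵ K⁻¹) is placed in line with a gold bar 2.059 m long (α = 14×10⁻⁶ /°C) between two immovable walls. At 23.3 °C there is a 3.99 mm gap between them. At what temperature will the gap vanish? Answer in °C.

Gap closes when ΔL₁ + ΔL₂ = 3.99 mm = 3.99×10⁻³ m
(α₁L₁ + α₂L₂)ΔT = g
α₁L₁ + α₂L₂ = 2.31×10⁻⁵×1.264 + 14×10⁻⁶×2.059 = 5.80244×10⁻⁵ m/K
ΔT = 3.99×10⁻³ / 5.80244×10⁻⁵ = 68.764 K
T = 23.3 + 68.764 = 92.064 °C

T = 92.1 °C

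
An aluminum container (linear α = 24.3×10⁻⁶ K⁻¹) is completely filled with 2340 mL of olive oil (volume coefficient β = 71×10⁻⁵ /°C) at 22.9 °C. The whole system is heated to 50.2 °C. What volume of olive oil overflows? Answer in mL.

The container also expands: β_container ≈ 3α = 7.29×10⁻⁵ /K
Net overflow = V₀(β_liq − 3α_cont)ΔT
β − 3α = 7.10×10⁻⁴ − 7.29×10⁻⁵ = 6.371×10⁻⁴ /K; ΔT = 27.3 K
ΔV = 2340 × 6.371×10⁻⁴ × 27.3 = 40.7 mL

40.7 mL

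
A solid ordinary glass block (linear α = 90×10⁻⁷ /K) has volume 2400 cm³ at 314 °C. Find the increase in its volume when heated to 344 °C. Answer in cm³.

ΔV = 1.94 cm³

Isotropic solid: β ≈ 3α = 2.7×10⁻⁵ /K; ΔT = 30 K
ΔV = 3αV₀ΔT = 3(90×10⁻⁷)(2400)(30) = 1.94 cm³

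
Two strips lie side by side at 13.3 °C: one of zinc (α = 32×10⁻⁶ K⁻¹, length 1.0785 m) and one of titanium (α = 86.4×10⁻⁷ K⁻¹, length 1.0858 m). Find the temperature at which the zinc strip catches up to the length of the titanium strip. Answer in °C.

T = 303.8 °C

Equal length when α₁L₁ΔT − α₂L₂ΔT = L₂ − L₁ = 7.30×10⁻³ m
α₁L₁ = 3.4512×10⁻⁵, α₂L₂ = 9.381312×10⁻⁶ → Δ(αL) = 2.5130688×10⁻⁵ m/K
ΔT = 7.30×10⁻³ / 2.5130688×10⁻⁵ = 290.482 K, so T = 13.3 + 290.482 = 303.782 °C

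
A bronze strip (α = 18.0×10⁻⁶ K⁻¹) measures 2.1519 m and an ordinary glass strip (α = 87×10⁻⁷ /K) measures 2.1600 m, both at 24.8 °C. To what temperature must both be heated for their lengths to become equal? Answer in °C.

T = 431.0 °C

L₁(1 + α₁ΔT) = L₂(1 + α₂ΔT) ⇒ ΔT = (L₂ − L₁)/(α₁L₁ − α₂L₂)
L₂ − L₁ = 2.1600 − 2.1519 = 8.10×10⁻³ m
α₁L₁ − α₂L₂ = 18.0×10⁻⁶×2.1519 − 87×10⁻⁷×2.1600 = 1.99422×10⁻⁵ m/K
ΔT = 8.10×10⁻³ / 1.99422×10⁻⁵ = 406.174 K
T = 24.8 + 406.174 = 430.974 °C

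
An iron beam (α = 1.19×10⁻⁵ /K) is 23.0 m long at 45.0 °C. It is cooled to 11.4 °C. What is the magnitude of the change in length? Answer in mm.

ΔL = 9.20 mm

|ΔT| = |11.4 − 45.0| = 33.6 K
ΔL = αL₀ΔT = (1.19×10⁻⁵)(23.0)(33.6) = 9.20×10⁻³ m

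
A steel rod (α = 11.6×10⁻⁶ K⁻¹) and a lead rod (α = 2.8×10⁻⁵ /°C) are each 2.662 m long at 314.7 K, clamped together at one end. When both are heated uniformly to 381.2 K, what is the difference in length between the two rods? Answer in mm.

2.90 mm

ΔT = 66.5 K
steel: ΔL = 11.6×10⁻⁶ × 2.662 m × 66.5 = 2.0535×10⁻³ m = 2.0535 mm
lead: ΔL = 2.8×10⁻⁵ × 2.662 m × 66.5 = 4.9566×10⁻³ m = 4.9566 mm
difference = 4.9566 − 2.0535 = 2.9031 mm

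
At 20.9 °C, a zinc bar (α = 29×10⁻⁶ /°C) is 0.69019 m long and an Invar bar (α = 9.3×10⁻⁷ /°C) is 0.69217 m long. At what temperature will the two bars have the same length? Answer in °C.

T = 123.1 °C

Equal length when α₁L₁ΔT − α₂L₂ΔT = L₂ − L₁ = 1.98×10⁻³ m
α₁L₁ = 2.001551×10⁻⁵, α₂L₂ = 6.437181×10⁻⁷ → Δ(αL) = 1.93717919×10⁻⁵ m/K
ΔT = 1.98×10⁻³ / 1.93717919×10⁻⁵ = 102.210 K, so T = 20.9 + 102.210 = 123.110 °C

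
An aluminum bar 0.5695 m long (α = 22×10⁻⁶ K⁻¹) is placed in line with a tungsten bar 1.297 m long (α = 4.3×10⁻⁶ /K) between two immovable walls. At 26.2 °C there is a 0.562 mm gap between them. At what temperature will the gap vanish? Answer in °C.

T = 57.2 °C

α₁L₁ = 1.2529×10⁻⁵ m/K, α₂L₂ = 5.5771×10⁻⁶ m/K → total 1.81061×10⁻⁵ m/K
ΔT = g/(α₁L₁+α₂L₂) = 5.62×10⁻⁴ / 1.81061×10⁻⁵ = 31.039 K
T = 26.2 + 31.039 = 57.239 °C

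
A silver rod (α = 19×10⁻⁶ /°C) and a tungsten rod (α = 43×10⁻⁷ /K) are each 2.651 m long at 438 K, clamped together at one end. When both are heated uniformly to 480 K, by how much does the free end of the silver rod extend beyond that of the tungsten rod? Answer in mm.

ΔT = 42 K
silver: ΔL = 19×10⁻⁶ × 2.651 m × 42 = 2.1155×10⁻³ m = 2.1155 mm
tungsten: ΔL = 43×10⁻⁷ × 2.651 m × 42 = 4.7877×10⁻⁴ m = 0.47877 mm
difference = 2.1155 − 0.47877 = 1.63673 mm

1.64 mm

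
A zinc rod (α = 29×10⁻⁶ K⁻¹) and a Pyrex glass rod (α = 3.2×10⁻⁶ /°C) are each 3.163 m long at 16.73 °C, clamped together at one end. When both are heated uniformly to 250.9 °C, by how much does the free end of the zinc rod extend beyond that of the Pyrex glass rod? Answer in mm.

19.1 mm

ΔT = 234.17 K
zinc: ΔL = 29×10⁻⁶ × 3.163 m × 234.17 = 2.1480×10⁻² m = 21.480 mm
Pyrex glass: ΔL = 3.2×10⁻⁶ × 3.163 m × 234.17 = 2.3702×10⁻³ m = 2.3702 mm
difference = 21.480 − 2.3702 = 19.1098 mm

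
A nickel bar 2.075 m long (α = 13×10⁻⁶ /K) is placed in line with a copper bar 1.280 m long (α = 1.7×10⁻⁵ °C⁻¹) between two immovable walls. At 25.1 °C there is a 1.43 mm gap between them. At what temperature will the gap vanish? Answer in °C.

Gap closes when ΔL₁ + ΔL₂ = 1.43 mm = 1.43×10⁻³ m
(α₁L₁ + α₂L₂)ΔT = g
α₁L₁ + α₂L₂ = 13×10⁻⁶×2.075 + 1.7×10⁻⁵×1.280 = 4.8735×10⁻⁵ m/K
ΔT = 1.43×10⁻³ / 4.8735×10⁻⁵ = 29.342 K
T = 25.1 + 29.342 = 54.442 °C

T = 54.4 °C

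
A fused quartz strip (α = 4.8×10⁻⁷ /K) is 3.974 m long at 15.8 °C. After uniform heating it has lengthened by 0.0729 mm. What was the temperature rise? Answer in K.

ΔL = αL₀ΔT ⇒ ΔT = ΔL / (αL₀)
ΔT = 0.0729×10⁻³ m / (4.8×10⁻⁷ × 3.974 m) = 38.217 K

ΔT = 38.2 K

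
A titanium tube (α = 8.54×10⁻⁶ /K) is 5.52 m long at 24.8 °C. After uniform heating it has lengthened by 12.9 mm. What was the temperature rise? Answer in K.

ΔL = αL₀ΔT ⇒ ΔT = ΔL / (αL₀)
ΔT = 12.9×10⁻³ m / (8.54×10⁻⁶ × 5.52 m) = 273.65 K

ΔT = 274 K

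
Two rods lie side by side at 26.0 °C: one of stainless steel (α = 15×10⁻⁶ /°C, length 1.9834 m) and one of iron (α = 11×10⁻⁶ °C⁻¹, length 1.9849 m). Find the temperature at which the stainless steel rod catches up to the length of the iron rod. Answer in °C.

Equal length when α₁L₁ΔT − α₂L₂ΔT = L₂ − L₁ = 1.50×10⁻³ m
α₁L₁ = 2.9751×10⁻⁵, α₂L₂ = 2.18339×10⁻⁵ → Δ(αL) = 7.9171×10⁻⁶ m/K
ΔT = 1.50×10⁻³ / 7.9171×10⁻⁶ = 189.463 K, so T = 26.0 + 189.463 = 215.463 °C

T = 215.5 °C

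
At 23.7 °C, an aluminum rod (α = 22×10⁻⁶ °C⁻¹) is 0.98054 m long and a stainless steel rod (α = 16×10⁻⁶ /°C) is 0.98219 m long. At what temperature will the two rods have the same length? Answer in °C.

Equal length when α₁L₁ΔT − α₂L₂ΔT = L₂ − L₁ = 1.65×10⁻³ m
α₁L₁ = 2.157188×10⁻⁵, α₂L₂ = 1.571504×10⁻⁵ → Δ(αL) = 5.85684×10⁻⁶ m/K
ΔT = 1.65×10⁻³ / 5.85684×10⁻⁶ = 281.722 K, so T = 23.7 + 281.722 = 305.422 °C

T = 305.4 °C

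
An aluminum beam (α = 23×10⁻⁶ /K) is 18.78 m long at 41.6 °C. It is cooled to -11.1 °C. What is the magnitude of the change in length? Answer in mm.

|ΔT| = |-11.1 − 41.6| = 52.7 K
ΔL = αL₀ΔT = (23×10⁻⁶)(18.78)(52.7) = 2.28×10⁻² m

ΔL = 22.8 mm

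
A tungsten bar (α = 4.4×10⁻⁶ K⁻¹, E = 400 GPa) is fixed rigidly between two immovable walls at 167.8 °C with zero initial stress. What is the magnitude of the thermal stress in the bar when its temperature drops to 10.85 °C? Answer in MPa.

Fully constrained: the free strain ε = αΔT is blocked, so σ = Eε = EαΔT.
|ΔT| = 156.95 K
σ = 400×10⁹ × 4.4×10⁻⁶ × 156.95 = 2.76×10⁸ Pa

σ = 276 MPa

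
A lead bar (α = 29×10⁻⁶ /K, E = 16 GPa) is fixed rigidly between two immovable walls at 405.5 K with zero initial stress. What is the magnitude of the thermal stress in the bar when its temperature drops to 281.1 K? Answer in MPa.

Fully constrained: the free strain ε = αΔT is blocked, so σ = Eε = EαΔT.
|ΔT| = 124.4 K
σ = 16.0×10⁹ × 29×10⁻⁶ × 124.4 = 5.77×10⁷ Pa

σ = 57.7 MPa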